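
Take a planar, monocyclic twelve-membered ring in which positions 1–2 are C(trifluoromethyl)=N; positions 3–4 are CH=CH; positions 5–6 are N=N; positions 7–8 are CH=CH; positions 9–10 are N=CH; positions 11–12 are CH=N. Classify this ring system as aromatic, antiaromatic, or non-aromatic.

Antiaromatic

Check conjugation: the double-bond atoms are sp², each contributing one p electron; each sp² =N– keeps its lone pair in-plane and puts one electron into the π system — every position has a p orbital, so the cyclic π system is continuous.
Tallying contributions gives 6 × 2 = 12 from the 6 double-bond units.
12 is a 4n count (n = 3), so the planar conjugated ring is antiaromatic.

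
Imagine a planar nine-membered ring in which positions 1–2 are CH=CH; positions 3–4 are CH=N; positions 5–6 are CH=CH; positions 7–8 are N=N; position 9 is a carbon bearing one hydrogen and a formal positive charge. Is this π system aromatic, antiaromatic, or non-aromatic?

Check conjugation: the double-bond atoms are sp², each contributing one p electron; each =N– nitrogen is pyridine-type (lone pair in the sp² plane, one electron in the p orbital); the carbocation has an empty p orbital — every position has a p orbital, so the cyclic π system is continuous.
Tallying contributions gives 4 × 2 = 8 from the double-bond units + 0 from the CH(+) atom = 8.
8 = 4(2); a planar, fully conjugated 4n system is antiaromatic.

Antiaromatic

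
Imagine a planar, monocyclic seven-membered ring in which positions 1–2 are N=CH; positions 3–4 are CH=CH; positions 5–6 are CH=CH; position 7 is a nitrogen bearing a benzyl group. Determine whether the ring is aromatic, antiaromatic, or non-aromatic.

Antiaromatic

Every ring atom contributes a p orbital perpendicular to the ring (the double-bond atoms are sp², each contributing one p electron; the doubly-bonded nitrogens are pyridine-type — their lone pairs lie in the ring plane, leaving one electron in the p orbital; the pyrrole-type nitrogen donates its lone pair from the p orbital), so the π system is cyclic and fully conjugated.
Counting π electrons: 3 × 2 = 6 from the double-bond units + 2 from the N(benzyl) atom = 8.
8 is a 4n count (n = 2), so the planar conjugated ring is antiaromatic.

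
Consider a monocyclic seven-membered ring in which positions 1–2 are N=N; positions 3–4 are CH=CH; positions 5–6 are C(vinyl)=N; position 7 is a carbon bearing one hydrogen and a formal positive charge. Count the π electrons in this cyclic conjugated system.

All ring atoms are sp² and supply a p orbital to the ring (every atom in a ring double bond is sp² and brings one electron to the p orbital; each sp² =N– keeps its lone pair in-plane and puts one electron into the π system; the carbocation has an empty p orbital); the conjugation is uninterrupted.
Tallying contributions gives 3 × 2 = 6 from the double-bond units + 0 from the CH(+) atom = 6.

6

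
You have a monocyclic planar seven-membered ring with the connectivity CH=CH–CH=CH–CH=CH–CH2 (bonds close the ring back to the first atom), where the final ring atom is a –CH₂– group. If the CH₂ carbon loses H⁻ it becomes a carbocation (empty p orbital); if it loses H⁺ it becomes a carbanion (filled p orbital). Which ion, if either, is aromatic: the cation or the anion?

Once that carbon is sp², every ring atom has a p orbital and both ions are fully conjugated.
Cation: 3 × 2 + 0 = 6 π electrons → 4(1)+2, aromatic.
Anion: 3 × 2 + 2 = 8 π electrons → 4(2), antiaromatic.

The cation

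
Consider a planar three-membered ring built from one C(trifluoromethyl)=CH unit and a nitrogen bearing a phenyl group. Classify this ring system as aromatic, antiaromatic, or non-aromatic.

Antiaromatic

Check conjugation: the double-bond atoms are sp², each contributing one p electron; the pyrrole-type nitrogen donates its lone pair from the p orbital — every position has a p orbital, so the cyclic π system is continuous.
Adding the contributions, 1 × 2 = 2 from the double-bond unit + 2 from the N(phenyl) atom = 4.
With 4 = 4·1 π electrons, Hückel's rule classifies the planar ring as antiaromatic.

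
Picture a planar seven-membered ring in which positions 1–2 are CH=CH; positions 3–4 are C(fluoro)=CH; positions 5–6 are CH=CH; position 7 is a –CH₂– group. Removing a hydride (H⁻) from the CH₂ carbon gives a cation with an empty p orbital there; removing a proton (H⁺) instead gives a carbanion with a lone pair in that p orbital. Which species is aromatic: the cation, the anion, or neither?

Once that carbon is sp², every ring atom has a p orbital and both ions are fully conjugated.
Cation: 3 × 2 + 0 = 6 π electrons → 4(1)+2, aromatic.
Anion: 3 × 2 + 2 = 8 π electrons → 4(2), antiaromatic.

The cation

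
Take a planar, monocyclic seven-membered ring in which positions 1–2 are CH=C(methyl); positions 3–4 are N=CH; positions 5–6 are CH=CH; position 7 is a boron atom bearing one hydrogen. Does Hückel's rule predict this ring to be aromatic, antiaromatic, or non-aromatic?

Aromatic

Check conjugation: the double-bond atoms are sp², each contributing one p electron; each =N– nitrogen is pyridine-type (lone pair in the sp² plane, one electron in the p orbital); the boron has an empty p orbital — every position has a p orbital, so the cyclic π system is continuous.
π-electron count: 3 × 2 = 6 from the double-bond units + 0 from the BH atom = 6.
6 = 4(1) + 2, which satisfies Hückel's 4n+2 rule.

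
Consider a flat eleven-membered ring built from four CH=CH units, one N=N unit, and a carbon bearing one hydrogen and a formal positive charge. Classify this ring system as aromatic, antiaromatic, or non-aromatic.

The p orbitals form a continuous loop: the double-bond atoms are sp², each contributing one p electron; the doubly-bonded nitrogens are pyridine-type — their lone pairs lie in the ring plane, leaving one electron in the p orbital; the carbocation has an empty p orbital. The ring is fully conjugated.
π-electron count: 5 × 2 = 10 from the double-bond units + 0 from the CH(+) atom = 10.
That gives a 4n+2 count (10, n = 2).

Aromatic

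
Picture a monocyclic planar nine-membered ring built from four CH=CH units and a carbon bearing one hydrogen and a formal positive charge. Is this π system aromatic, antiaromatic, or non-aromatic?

Antiaromatic

All ring atoms are sp² and supply a p orbital to the ring (every atom in a ring double bond is sp² and brings one electron to the p orbital; the carbocation has an empty p orbital); the conjugation is uninterrupted.
π-electron count: 4 × 2 = 8 from the double-bond units + 0 from the CH(+) atom = 8.
A 4n π count (8, n = 2) in a planar conjugated ring means antiaromatic.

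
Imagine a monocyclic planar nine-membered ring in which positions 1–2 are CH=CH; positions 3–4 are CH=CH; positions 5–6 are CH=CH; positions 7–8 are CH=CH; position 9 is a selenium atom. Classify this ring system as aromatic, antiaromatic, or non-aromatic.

Aromatic

Check conjugation: the double-bond atoms are sp², each contributing one p electron; the selenium donates one lone pair from its p orbital — every position has a p orbital, so the cyclic π system is continuous.
Tallying contributions gives 4 × 2 = 8 from the double-bond units + 2 from the Se atom = 10.
With 10 π electrons (n = 2), the Hückel 4n+2 condition holds.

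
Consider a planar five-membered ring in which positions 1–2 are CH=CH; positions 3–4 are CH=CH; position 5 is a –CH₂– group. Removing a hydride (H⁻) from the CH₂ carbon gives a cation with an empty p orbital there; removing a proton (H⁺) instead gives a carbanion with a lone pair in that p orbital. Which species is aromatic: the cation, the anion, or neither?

Both ions have a continuous loop of p orbitals — each ring atom is sp².
Cation: 2 × 2 + 0 = 4 π electrons → 4(1), antiaromatic.
Anion: 2 × 2 + 2 = 6 π electrons → 4(1)+2, aromatic.

The anion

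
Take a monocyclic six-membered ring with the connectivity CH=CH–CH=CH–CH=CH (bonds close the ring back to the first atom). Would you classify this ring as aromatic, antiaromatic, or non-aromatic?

Check conjugation: every atom in a ring double bond is sp² and brings one electron to the p orbital — every position has a p orbital, so the cyclic π system is continuous.
Adding the contributions, 3 × 2 = 6 from the 3 double-bond units.
That gives a 4n+2 count (6, n = 1).
(The species described is benzene.)

Aromatic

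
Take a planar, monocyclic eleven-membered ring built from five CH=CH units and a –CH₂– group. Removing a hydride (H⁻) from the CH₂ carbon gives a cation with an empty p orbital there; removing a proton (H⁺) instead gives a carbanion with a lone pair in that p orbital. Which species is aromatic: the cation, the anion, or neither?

The cation

In both ions every ring atom is sp² and contributes a p orbital, so both rings are fully conjugated.
Cation: 5 × 2 + 0 = 10 π electrons → 4(2)+2, aromatic.
Anion: 5 × 2 + 2 = 12 π electrons → 4(3), antiaromatic.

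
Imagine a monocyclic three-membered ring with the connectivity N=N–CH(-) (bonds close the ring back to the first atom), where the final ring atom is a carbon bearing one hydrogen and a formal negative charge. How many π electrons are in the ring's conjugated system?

All ring atoms are sp² and supply a p orbital to the ring (every atom in a ring double bond is sp² and brings one electron to the p orbital; each sp² =N– keeps its lone pair in-plane and puts one electron into the π system; the carbanion's lone pair occupies the p orbital); the conjugation is uninterrupted.
Adding the contributions, 1 × 2 = 2 from the double-bond unit + 2 from the CH(-) atom = 4.

4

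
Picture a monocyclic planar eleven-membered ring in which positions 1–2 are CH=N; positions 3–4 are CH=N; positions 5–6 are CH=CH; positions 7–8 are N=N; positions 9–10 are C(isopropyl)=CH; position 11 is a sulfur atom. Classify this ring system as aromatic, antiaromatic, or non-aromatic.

Antiaromatic

Every ring atom contributes a p orbital perpendicular to the ring (every atom in a ring double bond is sp² and brings one electron to the p orbital; each sp² =N– keeps its lone pair in-plane and puts one electron into the π system; the sulfur donates one lone pair from its p orbital), so the π system is cyclic and fully conjugated.
Counting π electrons: 5 × 2 = 10 from the double-bond units + 2 from the S atom = 12.
12 = 4(3); a planar, fully conjugated 4n system is antiaromatic.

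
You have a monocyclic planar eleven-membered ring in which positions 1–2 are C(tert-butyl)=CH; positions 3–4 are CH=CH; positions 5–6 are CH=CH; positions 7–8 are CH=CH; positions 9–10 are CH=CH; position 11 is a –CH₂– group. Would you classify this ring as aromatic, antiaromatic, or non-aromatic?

Non-aromatic

The CH2 carbon is saturated: the tetrahedral CH₂ carbon is sp³ and has no p orbital in the ring π system. Conjugation is not continuous around the ring.
Hückel's rule only applies to fully conjugated rings, so this one is simply non-aromatic.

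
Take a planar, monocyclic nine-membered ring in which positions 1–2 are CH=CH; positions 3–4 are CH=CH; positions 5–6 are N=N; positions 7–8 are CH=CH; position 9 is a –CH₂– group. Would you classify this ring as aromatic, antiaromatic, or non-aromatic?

The CH2 carbon is saturated: the tetrahedral CH₂ carbon is sp³ and has no p orbital in the ring π system. Conjugation is not continuous around the ring.
Without a continuous loop of overlapping p orbitals the Hückel electron count never comes into play.

Non-aromatic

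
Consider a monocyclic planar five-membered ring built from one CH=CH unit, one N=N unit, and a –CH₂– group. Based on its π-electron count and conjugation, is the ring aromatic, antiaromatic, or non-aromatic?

Because the tetrahedral CH₂ carbon is sp³ and has no p orbital in the ring π system at the CH2 position, the π system cannot extend all the way around the ring.
Without a continuous loop of overlapping p orbitals the Hückel electron count never comes into play.

Non-aromatic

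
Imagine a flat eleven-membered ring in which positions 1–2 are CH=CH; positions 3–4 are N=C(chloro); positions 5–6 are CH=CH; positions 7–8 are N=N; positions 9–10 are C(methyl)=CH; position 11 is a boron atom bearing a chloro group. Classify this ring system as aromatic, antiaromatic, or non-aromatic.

Aromatic

Check conjugation: every atom in a ring double bond is sp² and brings one electron to the p orbital; each sp² =N– keeps its lone pair in-plane and puts one electron into the π system; the boron has an empty p orbital — every position has a p orbital, so the cyclic π system is continuous.
Tallying contributions gives 5 × 2 = 10 from the double-bond units + 0 from the B(chloro) atom = 10.
That gives a 4n+2 count (10, n = 2).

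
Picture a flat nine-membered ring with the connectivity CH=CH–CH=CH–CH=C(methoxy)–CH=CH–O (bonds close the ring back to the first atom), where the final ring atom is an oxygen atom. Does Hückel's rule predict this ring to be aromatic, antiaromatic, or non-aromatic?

Aromatic

Check conjugation: each doubly-bonded ring atom is sp² with one p-orbital electron; the oxygen donates one lone pair from its p orbital — every position has a p orbital, so the cyclic π system is continuous.
π-electron count: 4 × 2 = 8 from the double-bond units + 2 from the O atom = 10.
Since 10 = 4·2 + 2, the ring meets the 4n+2 criterion.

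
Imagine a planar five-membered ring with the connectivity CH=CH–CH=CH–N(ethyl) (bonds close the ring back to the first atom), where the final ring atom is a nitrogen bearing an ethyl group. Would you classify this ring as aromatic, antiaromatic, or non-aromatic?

Aromatic

All ring atoms are sp² and supply a p orbital to the ring (the double-bond atoms are sp², each contributing one p electron; the pyrrole-type nitrogen donates its lone pair from the p orbital); the conjugation is uninterrupted.
π-electron count: 2 × 2 = 4 from the double-bond units + 2 from the N(ethyl) atom = 6.
With 6 π electrons (n = 1), the Hückel 4n+2 condition holds.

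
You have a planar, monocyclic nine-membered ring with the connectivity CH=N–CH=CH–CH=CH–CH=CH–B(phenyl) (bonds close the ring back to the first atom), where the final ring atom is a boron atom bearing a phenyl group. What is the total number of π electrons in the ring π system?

8

Every ring atom contributes a p orbital perpendicular to the ring (each doubly-bonded ring atom is sp² with one p-orbital electron; each sp² =N– keeps its lone pair in-plane and puts one electron into the π system; the boron has an empty p orbital), so the π system is cyclic and fully conjugated.
Tallying contributions gives 4 × 2 = 8 from the double-bond units + 0 from the B(phenyl) atom = 8.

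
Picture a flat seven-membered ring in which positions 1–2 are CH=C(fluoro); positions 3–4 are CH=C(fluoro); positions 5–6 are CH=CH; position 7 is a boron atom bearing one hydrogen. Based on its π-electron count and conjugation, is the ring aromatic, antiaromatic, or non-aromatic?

Aromatic

All ring atoms are sp² and supply a p orbital to the ring (the double-bond atoms are sp², each contributing one p electron; the boron has an empty p orbital); the conjugation is uninterrupted.
Tallying contributions gives 3 × 2 = 6 from the double-bond units + 0 from the BH atom = 6.
That gives a 4n+2 count (6, n = 1).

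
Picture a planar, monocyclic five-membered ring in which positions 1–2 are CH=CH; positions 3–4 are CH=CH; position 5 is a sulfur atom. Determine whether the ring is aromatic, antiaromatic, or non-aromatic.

Every ring atom contributes a p orbital perpendicular to the ring (the double-bond atoms are sp², each contributing one p electron; the sulfur donates one lone pair from its p orbital), so the π system is cyclic and fully conjugated.
Adding the contributions, 2 × 2 = 4 from the double-bond units + 2 from the S atom = 6.
With 6 π electrons (n = 1), the Hückel 4n+2 condition holds.
(This ring is thiophene.)

Aromatic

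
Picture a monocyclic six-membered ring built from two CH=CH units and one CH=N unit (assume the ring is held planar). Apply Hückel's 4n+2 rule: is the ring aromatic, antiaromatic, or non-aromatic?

Aromatic

The p orbitals form a continuous loop: every atom in a ring double bond is sp² and brings one electron to the p orbital; the doubly-bonded nitrogens are pyridine-type — their lone pairs lie in the ring plane, leaving one electron in the p orbital. The ring is fully conjugated.
Adding the contributions, 3 × 2 = 6 from the 3 double-bond units.
6 = 4(1) + 2, which satisfies Hückel's 4n+2 rule.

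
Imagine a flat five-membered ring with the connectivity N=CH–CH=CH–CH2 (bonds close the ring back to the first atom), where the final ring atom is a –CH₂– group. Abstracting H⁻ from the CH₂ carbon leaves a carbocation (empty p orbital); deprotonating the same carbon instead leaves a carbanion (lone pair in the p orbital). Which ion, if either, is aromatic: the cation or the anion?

In both ions every ring atom is sp² and contributes a p orbital, so both rings are fully conjugated.
Cation: 2 × 2 + 0 = 4 π electrons → 4(1), antiaromatic.
Anion: 2 × 2 + 2 = 6 π electrons → 4(1)+2, aromatic.

The anion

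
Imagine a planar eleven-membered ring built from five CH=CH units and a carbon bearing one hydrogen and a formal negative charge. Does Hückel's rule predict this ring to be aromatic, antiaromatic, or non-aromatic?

Check conjugation: the double-bond atoms are sp², each contributing one p electron; the carbanion's lone pair occupies the p orbital — every position has a p orbital, so the cyclic π system is continuous.
Adding the contributions, 5 × 2 = 10 from the double-bond units + 2 from the CH(-) atom = 12.
A 4n π count (12, n = 3) in a planar conjugated ring means antiaromatic.

Antiaromatic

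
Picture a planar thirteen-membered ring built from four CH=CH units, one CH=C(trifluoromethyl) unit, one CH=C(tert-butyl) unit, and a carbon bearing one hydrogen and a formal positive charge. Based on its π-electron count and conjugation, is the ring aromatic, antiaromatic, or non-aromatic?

All ring atoms are sp² and supply a p orbital to the ring (each doubly-bonded ring atom is sp² with one p-orbital electron; the carbocation has an empty p orbital); the conjugation is uninterrupted.
Counting π electrons: 6 × 2 = 12 from the double-bond units + 0 from the CH(+) atom = 12.
A 4n π count (12, n = 3) in a planar conjugated ring means antiaromatic.

Antiaromatic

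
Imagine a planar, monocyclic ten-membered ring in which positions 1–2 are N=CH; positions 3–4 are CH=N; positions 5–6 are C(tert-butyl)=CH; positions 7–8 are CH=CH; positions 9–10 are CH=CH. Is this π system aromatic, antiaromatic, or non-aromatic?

All ring atoms are sp² and supply a p orbital to the ring (every atom in a ring double bond is sp² and brings one electron to the p orbital; the doubly-bonded nitrogens are pyridine-type — their lone pairs lie in the ring plane, leaving one electron in the p orbital); the conjugation is uninterrupted.
Tallying contributions gives 5 × 2 = 10 from the 5 double-bond units.
That gives a 4n+2 count (10, n = 2).

Aromatic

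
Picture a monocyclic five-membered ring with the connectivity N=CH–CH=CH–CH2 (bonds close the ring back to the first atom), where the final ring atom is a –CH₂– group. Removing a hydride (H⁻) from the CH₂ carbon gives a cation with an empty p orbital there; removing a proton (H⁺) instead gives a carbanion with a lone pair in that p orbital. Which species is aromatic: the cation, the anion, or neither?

The anion

In both ions every ring atom is sp² and contributes a p orbital, so both rings are fully conjugated.
Cation: 2 × 2 + 0 = 4 π electrons → 4(1), antiaromatic.
Anion: 2 × 2 + 2 = 6 π electrons → 4(1)+2, aromatic.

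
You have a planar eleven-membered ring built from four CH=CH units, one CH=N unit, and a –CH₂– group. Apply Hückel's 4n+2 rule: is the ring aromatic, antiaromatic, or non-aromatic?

Non-aromatic

Because the tetrahedral CH₂ carbon is sp³ and has no p orbital in the ring π system at the CH2 position, the π system cannot extend all the way around the ring.
A ring that is not fully conjugated cannot be aromatic or antiaromatic regardless of its π-electron count.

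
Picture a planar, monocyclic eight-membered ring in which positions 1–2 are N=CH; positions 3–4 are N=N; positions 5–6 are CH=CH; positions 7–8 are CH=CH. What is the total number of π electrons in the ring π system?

Every ring atom contributes a p orbital perpendicular to the ring (each doubly-bonded ring atom is sp² with one p-orbital electron; each sp² =N– keeps its lone pair in-plane and puts one electron into the π system), so the π system is cyclic and fully conjugated.
π-electron count: 4 × 2 = 8 from the 4 double-bond units.

8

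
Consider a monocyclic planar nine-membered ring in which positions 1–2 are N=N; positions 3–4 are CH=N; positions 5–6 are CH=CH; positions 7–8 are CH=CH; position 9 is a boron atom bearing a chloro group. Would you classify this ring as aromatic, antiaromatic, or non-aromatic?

Check conjugation: the double-bond atoms are sp², each contributing one p electron; each sp² =N– keeps its lone pair in-plane and puts one electron into the π system; the boron has an empty p orbital — every position has a p orbital, so the cyclic π system is continuous.
Adding the contributions, 4 × 2 = 8 from the double-bond units + 0 from the B(chloro) atom = 8.
8 is a 4n count (n = 2), so the planar conjugated ring is antiaromatic.

Antiaromatic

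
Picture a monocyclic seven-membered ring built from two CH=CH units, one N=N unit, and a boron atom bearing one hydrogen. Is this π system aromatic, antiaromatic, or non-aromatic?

Check conjugation: the double-bond atoms are sp², each contributing one p electron; each sp² =N– keeps its lone pair in-plane and puts one electron into the π system; the boron has an empty p orbital — every position has a p orbital, so the cyclic π system is continuous.
Tallying contributions gives 3 × 2 = 6 from the double-bond units + 0 from the BH atom = 6.
That gives a 4n+2 count (6, n = 1).

Aromatic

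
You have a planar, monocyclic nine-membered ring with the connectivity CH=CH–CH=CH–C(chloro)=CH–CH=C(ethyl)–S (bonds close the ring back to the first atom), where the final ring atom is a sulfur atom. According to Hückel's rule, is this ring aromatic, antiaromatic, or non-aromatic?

Aromatic

Check conjugation: every atom in a ring double bond is sp² and brings one electron to the p orbital; the sulfur donates one lone pair from its p orbital — every position has a p orbital, so the cyclic π system is continuous.
Tallying contributions gives 4 × 2 = 8 from the double-bond units + 2 from the S atom = 10.
Since 10 = 4·2 + 2, the ring meets the 4n+2 criterion.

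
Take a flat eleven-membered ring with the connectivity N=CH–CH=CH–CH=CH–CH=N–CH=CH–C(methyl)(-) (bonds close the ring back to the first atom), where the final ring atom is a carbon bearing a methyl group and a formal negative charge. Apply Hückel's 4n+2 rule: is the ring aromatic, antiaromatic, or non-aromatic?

Antiaromatic

Check conjugation: each doubly-bonded ring atom is sp² with one p-orbital electron; the doubly-bonded nitrogens are pyridine-type — their lone pairs lie in the ring plane, leaving one electron in the p orbital; the carbanion's lone pair occupies the p orbital — every position has a p orbital, so the cyclic π system is continuous.
Counting π electrons: 5 × 2 = 10 from the double-bond units + 2 from the C(methyl)(-) atom = 12.
12 is a 4n count (n = 3), so the planar conjugated ring is antiaromatic.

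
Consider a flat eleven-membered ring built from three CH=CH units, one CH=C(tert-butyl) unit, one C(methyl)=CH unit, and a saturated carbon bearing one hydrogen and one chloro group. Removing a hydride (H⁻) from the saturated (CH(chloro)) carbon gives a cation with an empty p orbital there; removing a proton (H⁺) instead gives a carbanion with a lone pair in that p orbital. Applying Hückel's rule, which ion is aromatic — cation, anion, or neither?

In either ion the ring is fully conjugated: every atom, including the new sp² carbon, supplies a p orbital.
Cation: 5 × 2 + 0 = 10 π electrons → 4(2)+2, aromatic.
Anion: 5 × 2 + 2 = 12 π electrons → 4(3), antiaromatic.

The cation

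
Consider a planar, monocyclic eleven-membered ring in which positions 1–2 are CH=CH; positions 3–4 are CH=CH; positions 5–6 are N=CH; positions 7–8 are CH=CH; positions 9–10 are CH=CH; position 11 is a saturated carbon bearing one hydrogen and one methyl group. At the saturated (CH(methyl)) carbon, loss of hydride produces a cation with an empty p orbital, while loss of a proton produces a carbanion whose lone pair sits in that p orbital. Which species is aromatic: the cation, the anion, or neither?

The cation

Once that carbon is sp², every ring atom has a p orbital and both ions are fully conjugated.
Cation: 5 × 2 + 0 = 10 π electrons → 4(2)+2, aromatic.
Anion: 5 × 2 + 2 = 12 π electrons → 4(3), antiaromatic.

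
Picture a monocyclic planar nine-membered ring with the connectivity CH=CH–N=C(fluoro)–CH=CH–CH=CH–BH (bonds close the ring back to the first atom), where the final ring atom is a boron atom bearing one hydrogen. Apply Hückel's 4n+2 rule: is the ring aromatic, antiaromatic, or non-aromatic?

The p orbitals form a continuous loop: every atom in a ring double bond is sp² and brings one electron to the p orbital; the doubly-bonded nitrogens are pyridine-type — their lone pairs lie in the ring plane, leaving one electron in the p orbital; the boron has an empty p orbital. The ring is fully conjugated.
Counting π electrons: 4 × 2 = 8 from the double-bond units + 0 from the BH atom = 8.
8 = 4(2); a planar, fully conjugated 4n system is antiaromatic.

Antiaromatic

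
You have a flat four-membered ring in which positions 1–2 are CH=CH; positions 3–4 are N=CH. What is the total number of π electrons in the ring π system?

4

Check conjugation: every atom in a ring double bond is sp² and brings one electron to the p orbital; each =N– nitrogen is pyridine-type (lone pair in the sp² plane, one electron in the p orbital) — every position has a p orbital, so the cyclic π system is continuous.
Tallying contributions gives 2 × 2 = 4 from the 2 double-bond units.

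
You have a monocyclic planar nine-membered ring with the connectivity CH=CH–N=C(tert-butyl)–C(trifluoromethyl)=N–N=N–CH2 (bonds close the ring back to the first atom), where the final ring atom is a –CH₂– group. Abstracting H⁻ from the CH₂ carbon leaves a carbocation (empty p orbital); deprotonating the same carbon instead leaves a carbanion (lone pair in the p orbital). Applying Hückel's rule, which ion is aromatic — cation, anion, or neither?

Both ions have a continuous loop of p orbitals — each ring atom is sp².
Cation: 4 × 2 + 0 = 8 π electrons → 4(2), antiaromatic.
Anion: 4 × 2 + 2 = 10 π electrons → 4(2)+2, aromatic.

The anion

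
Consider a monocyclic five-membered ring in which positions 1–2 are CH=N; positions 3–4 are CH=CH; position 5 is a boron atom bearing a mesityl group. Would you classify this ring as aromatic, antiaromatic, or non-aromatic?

Check conjugation: the double-bond atoms are sp², each contributing one p electron; each sp² =N– keeps its lone pair in-plane and puts one electron into the π system; the boron has an empty p orbital — every position has a p orbital, so the cyclic π system is continuous.
Adding the contributions, 2 × 2 = 4 from the double-bond units + 0 from the B(mesityl) atom = 4.
4 is a 4n count (n = 1), so the planar conjugated ring is antiaromatic.

Antiaromatic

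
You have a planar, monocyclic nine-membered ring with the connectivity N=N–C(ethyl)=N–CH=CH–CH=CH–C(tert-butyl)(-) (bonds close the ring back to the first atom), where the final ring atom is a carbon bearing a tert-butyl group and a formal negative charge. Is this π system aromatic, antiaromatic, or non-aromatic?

Check conjugation: each doubly-bonded ring atom is sp² with one p-orbital electron; each sp² =N– keeps its lone pair in-plane and puts one electron into the π system; the carbanion's lone pair occupies the p orbital — every position has a p orbital, so the cyclic π system is continuous.
Counting π electrons: 4 × 2 = 8 from the double-bond units + 2 from the C(tert-butyl)(-) atom = 10.
10 = 4(2) + 2, which satisfies Hückel's 4n+2 rule.

Aromatic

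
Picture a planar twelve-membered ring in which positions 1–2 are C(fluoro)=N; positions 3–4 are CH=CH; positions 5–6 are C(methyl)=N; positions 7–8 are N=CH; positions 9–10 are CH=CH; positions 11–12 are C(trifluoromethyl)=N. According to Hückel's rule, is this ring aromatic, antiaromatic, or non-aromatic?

Antiaromatic

Every ring atom contributes a p orbital perpendicular to the ring (every atom in a ring double bond is sp² and brings one electron to the p orbital; each sp² =N– keeps its lone pair in-plane and puts one electron into the π system), so the π system is cyclic and fully conjugated.
Counting π electrons: 6 × 2 = 12 from the 6 double-bond units.
A 4n π count (12, n = 3) in a planar conjugated ring means antiaromatic.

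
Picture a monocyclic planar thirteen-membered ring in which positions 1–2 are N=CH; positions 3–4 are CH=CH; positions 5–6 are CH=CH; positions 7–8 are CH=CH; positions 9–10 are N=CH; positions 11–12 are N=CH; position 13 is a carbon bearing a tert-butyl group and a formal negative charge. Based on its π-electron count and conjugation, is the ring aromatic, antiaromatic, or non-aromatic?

The p orbitals form a continuous loop: each doubly-bonded ring atom is sp² with one p-orbital electron; each =N– nitrogen is pyridine-type (lone pair in the sp² plane, one electron in the p orbital); the carbanion's lone pair occupies the p orbital. The ring is fully conjugated.
π-electron count: 6 × 2 = 12 from the double-bond units + 2 from the C(tert-butyl)(-) atom = 14.
14 = 4(3) + 2, which satisfies Hückel's 4n+2 rule.

Aromatic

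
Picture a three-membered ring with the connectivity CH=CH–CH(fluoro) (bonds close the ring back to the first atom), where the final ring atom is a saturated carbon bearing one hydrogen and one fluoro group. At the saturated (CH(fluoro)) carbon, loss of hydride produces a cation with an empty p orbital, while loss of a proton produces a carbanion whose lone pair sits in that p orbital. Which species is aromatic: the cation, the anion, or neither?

The cation

In either ion the ring is fully conjugated: every atom, including the new sp² carbon, supplies a p orbital.
Cation: 1 × 2 + 0 = 2 π electrons → 4(0)+2, aromatic.
Anion: 1 × 2 + 2 = 4 π electrons → 4(1), antiaromatic.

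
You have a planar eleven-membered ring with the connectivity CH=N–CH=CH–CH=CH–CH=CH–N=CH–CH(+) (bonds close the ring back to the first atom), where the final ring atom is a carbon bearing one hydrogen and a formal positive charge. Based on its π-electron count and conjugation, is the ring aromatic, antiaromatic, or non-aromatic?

All ring atoms are sp² and supply a p orbital to the ring (each doubly-bonded ring atom is sp² with one p-orbital electron; each sp² =N– keeps its lone pair in-plane and puts one electron into the π system; the carbocation has an empty p orbital); the conjugation is uninterrupted.
Adding the contributions, 5 × 2 = 10 from the double-bond units + 0 from the CH(+) atom = 10.
Since 10 = 4·2 + 2, the ring meets the 4n+2 criterion.

Aromatic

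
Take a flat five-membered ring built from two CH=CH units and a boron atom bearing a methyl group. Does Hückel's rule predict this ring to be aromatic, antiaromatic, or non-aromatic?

Antiaromatic

Check conjugation: the double-bond atoms are sp², each contributing one p electron; the boron has an empty p orbital — every position has a p orbital, so the cyclic π system is continuous.
Counting π electrons: 2 × 2 = 4 from the double-bond units + 0 from the B(methyl) atom = 4.
4 is a 4n count (n = 1), so the planar conjugated ring is antiaromatic.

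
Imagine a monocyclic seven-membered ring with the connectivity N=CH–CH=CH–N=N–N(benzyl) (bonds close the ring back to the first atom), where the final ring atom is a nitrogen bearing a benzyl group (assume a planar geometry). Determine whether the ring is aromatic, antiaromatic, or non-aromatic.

Antiaromatic

Check conjugation: each doubly-bonded ring atom is sp² with one p-orbital electron; each =N– nitrogen is pyridine-type (lone pair in the sp² plane, one electron in the p orbital); the pyrrole-type nitrogen donates its lone pair from the p orbital — every position has a p orbital, so the cyclic π system is continuous.
Counting π electrons: 3 × 2 = 6 from the double-bond units + 2 from the N(benzyl) atom = 8.
8 is a 4n count (n = 2), so the planar conjugated ring is antiaromatic.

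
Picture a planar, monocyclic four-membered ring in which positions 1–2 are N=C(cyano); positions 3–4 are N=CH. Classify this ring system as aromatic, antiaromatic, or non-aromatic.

Antiaromatic

Every ring atom contributes a p orbital perpendicular to the ring (each doubly-bonded ring atom is sp² with one p-orbital electron; each =N– nitrogen is pyridine-type (lone pair in the sp² plane, one electron in the p orbital)), so the π system is cyclic and fully conjugated.
Adding the contributions, 2 × 2 = 4 from the 2 double-bond units.
A 4n π count (4, n = 1) in a planar conjugated ring means antiaromatic.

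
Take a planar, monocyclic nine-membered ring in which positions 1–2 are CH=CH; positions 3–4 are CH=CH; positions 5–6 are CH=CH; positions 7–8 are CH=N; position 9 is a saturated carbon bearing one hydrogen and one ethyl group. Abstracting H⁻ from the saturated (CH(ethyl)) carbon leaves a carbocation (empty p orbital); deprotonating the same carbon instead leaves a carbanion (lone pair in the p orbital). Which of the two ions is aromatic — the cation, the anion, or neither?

Once that carbon is sp², every ring atom has a p orbital and both ions are fully conjugated.
Cation: 4 × 2 + 0 = 8 π electrons → 4(2), antiaromatic.
Anion: 4 × 2 + 2 = 10 π electrons → 4(2)+2, aromatic.

The anion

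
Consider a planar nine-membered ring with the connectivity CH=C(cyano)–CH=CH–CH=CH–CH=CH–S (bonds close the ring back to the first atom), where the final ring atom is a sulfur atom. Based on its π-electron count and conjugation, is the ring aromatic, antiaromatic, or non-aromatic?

Aromatic

Check conjugation: each doubly-bonded ring atom is sp² with one p-orbital electron; the sulfur donates one lone pair from its p orbital — every position has a p orbital, so the cyclic π system is continuous.
Counting π electrons: 4 × 2 = 8 from the double-bond units + 2 from the S atom = 10.
That gives a 4n+2 count (10, n = 2).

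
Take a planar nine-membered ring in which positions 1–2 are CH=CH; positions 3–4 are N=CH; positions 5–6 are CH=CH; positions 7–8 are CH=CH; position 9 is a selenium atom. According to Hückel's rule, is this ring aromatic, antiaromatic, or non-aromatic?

Aromatic

The p orbitals form a continuous loop: every atom in a ring double bond is sp² and brings one electron to the p orbital; each =N– nitrogen is pyridine-type (lone pair in the sp² plane, one electron in the p orbital); the selenium donates one lone pair from its p orbital. The ring is fully conjugated.
π-electron count: 4 × 2 = 8 from the double-bond units + 2 from the Se atom = 10.
That gives a 4n+2 count (10, n = 2).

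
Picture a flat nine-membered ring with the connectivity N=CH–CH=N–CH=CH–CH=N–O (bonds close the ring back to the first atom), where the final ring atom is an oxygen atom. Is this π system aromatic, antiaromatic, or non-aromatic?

The p orbitals form a continuous loop: every atom in a ring double bond is sp² and brings one electron to the p orbital; each =N– nitrogen is pyridine-type (lone pair in the sp² plane, one electron in the p orbital); the oxygen donates one lone pair from its p orbital. The ring is fully conjugated.
Adding the contributions, 4 × 2 = 8 from the double-bond units + 2 from the O atom = 10.
That gives a 4n+2 count (10, n = 2).

Aromatic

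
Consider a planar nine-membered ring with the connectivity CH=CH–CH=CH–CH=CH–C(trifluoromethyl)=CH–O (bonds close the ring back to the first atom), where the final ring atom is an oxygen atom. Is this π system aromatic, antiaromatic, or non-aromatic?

The p orbitals form a continuous loop: the double-bond atoms are sp², each contributing one p electron; the oxygen donates one lone pair from its p orbital. The ring is fully conjugated.
Adding the contributions, 4 × 2 = 8 from the double-bond units + 2 from the O atom = 10.
With 10 π electrons (n = 2), the Hückel 4n+2 condition holds.

Aromatic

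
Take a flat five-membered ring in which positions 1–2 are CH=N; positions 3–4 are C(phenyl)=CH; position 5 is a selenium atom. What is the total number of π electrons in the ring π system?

6

The p orbitals form a continuous loop: the double-bond atoms are sp², each contributing one p electron; the doubly-bonded nitrogens are pyridine-type — their lone pairs lie in the ring plane, leaving one electron in the p orbital; the selenium donates one lone pair from its p orbital. The ring is fully conjugated.
Tallying contributions gives 2 × 2 = 4 from the double-bond units + 2 from the Se atom = 6.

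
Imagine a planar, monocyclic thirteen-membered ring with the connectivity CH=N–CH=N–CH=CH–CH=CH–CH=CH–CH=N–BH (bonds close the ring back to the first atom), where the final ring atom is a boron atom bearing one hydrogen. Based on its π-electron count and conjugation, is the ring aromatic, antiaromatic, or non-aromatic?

All ring atoms are sp² and supply a p orbital to the ring (each doubly-bonded ring atom is sp² with one p-orbital electron; each sp² =N– keeps its lone pair in-plane and puts one electron into the π system; the boron has an empty p orbital); the conjugation is uninterrupted.
π-electron count: 6 × 2 = 12 from the double-bond units + 0 from the BH atom = 12.
A 4n π count (12, n = 3) in a planar conjugated ring means antiaromatic.

Antiaromatic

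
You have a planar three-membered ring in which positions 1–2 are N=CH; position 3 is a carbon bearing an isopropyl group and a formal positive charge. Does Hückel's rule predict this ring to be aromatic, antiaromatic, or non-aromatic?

Every ring atom contributes a p orbital perpendicular to the ring (the double-bond atoms are sp², each contributing one p electron; the doubly-bonded nitrogens are pyridine-type — their lone pairs lie in the ring plane, leaving one electron in the p orbital; the carbocation has an empty p orbital), so the π system is cyclic and fully conjugated.
Tallying contributions gives 1 × 2 = 2 from the double-bond unit + 0 from the C(isopropyl)(+) atom = 2.
With 2 π electrons (n = 0), the Hückel 4n+2 condition holds.

Aromatic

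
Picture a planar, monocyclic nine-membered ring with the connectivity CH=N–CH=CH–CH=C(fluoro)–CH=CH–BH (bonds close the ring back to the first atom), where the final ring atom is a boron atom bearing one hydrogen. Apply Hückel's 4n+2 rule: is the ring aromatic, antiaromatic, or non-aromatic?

The p orbitals form a continuous loop: every atom in a ring double bond is sp² and brings one electron to the p orbital; each =N– nitrogen is pyridine-type (lone pair in the sp² plane, one electron in the p orbital); the boron has an empty p orbital. The ring is fully conjugated.
π-electron count: 4 × 2 = 8 from the double-bond units + 0 from the BH atom = 8.
With 8 = 4·2 π electrons, Hückel's rule classifies the planar ring as antiaromatic.

Antiaromatic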